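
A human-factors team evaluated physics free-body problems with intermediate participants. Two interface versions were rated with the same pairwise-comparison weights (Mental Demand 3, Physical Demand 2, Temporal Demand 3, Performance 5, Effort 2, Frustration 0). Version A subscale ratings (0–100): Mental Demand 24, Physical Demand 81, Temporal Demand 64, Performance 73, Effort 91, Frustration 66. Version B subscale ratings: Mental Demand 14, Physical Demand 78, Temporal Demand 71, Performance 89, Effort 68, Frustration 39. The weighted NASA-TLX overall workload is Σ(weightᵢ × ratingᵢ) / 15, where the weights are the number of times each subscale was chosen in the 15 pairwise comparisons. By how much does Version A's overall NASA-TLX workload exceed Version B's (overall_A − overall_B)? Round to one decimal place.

Version A weighted sum = 3·24 + 2·81 + 3·64 + 5·73 + 2·91 + 0·66 = 72 + 162 + 192 + 365 + 182 + 0 = 973; overall_A = 973/15 = 64.8667.
Version B weighted sum = 3·14 + 2·78 + 3·71 + 5·89 + 2·68 + 0·39 = 42 + 156 + 213 + 445 + 136 + 0 = 992; overall_B = 992/15 = 66.1333.
Difference = 64.8667 − 66.1333 = -1.2666 ≈ -1.3.

-1.3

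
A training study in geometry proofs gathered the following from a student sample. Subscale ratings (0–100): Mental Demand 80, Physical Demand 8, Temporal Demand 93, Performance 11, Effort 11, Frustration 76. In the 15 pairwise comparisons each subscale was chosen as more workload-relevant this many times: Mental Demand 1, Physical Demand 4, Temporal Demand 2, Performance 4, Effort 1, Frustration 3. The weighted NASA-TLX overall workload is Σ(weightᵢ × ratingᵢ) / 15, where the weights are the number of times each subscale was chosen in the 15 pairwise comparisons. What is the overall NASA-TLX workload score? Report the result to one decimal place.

38.7

The tallies are the weights (they sum to 15).
Weighted sum = 1·80 + 4·8 + 2·93 + 4·11 + 1·11 + 3·76
            = 80 + 32 + 186 + 44 + 11 + 228 = 581.
Overall workload = 581 / 15 = 38.7333 ≈ 38.7.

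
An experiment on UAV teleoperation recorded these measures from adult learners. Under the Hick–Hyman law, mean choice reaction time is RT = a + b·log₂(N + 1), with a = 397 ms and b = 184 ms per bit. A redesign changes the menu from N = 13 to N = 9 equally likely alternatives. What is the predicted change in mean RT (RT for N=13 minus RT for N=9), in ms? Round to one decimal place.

RT(13) = 397 + 184·log₂(14) = 397 + 184·3.8074 = 1097.5616 ms.
RT(9) = 397 + 184·log₂(10) = 397 + 184·3.3219 = 1008.2296 ms.
Difference = 1097.5616 − 1008.2296 = 89.3320 ≈ 89.3 ms.

89.3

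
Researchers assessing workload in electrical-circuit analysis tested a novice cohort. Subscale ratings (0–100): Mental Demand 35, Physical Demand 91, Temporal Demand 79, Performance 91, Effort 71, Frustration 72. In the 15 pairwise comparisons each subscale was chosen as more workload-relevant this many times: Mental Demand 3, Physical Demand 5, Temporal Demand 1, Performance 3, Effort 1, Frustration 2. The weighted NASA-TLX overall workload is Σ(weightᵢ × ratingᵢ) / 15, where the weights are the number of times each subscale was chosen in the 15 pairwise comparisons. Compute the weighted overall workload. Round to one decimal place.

75.1

The tallies are the weights (they sum to 15).
Weighted sum = 3·35 + 5·91 + 1·79 + 3·91 + 1·71 + 2·72
            = 105 + 455 + 79 + 273 + 71 + 144 = 1127.
Overall workload = 1127 / 15 = 75.1333 ≈ 75.1.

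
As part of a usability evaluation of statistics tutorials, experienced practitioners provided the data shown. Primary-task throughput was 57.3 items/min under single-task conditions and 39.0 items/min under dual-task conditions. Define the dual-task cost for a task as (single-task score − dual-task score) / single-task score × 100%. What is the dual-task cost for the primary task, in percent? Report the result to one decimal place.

Cost = (57.3 − 39.0) / 57.3 × 100%
     = 18.3000 / 57.3 × 100% = 31.9372%.
≈ 31.9%.

31.9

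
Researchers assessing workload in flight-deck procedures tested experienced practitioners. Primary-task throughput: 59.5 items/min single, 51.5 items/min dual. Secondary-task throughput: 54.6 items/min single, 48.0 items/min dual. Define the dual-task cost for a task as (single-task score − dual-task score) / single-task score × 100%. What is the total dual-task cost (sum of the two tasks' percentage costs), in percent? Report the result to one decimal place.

Primary cost = (59.5 − 51.5) / 59.5 × 100% = 13.4454%.
Secondary cost = (54.6 − 48.0) / 54.6 × 100% = 12.0879%.
Total = 13.4454% + 12.0879% = 25.5333% ≈ 25.5%.

25.5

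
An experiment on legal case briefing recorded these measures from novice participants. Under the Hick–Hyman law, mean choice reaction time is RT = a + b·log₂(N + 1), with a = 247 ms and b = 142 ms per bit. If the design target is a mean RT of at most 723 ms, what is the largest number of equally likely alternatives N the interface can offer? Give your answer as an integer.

9

Set 247 + 142·log₂(N + 1) ≤ 723.
log₂(N + 1) ≤ (723 − 247) / 142 = 3.3521.
N + 1 ≤ 2^3.3521 = 10.2113.
N ≤ 9.2113, so the largest integer N is 9.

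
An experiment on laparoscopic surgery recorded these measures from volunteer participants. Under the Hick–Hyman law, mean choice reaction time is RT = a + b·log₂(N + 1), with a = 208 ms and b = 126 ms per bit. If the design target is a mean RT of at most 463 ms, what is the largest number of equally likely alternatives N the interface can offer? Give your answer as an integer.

3

Set 208 + 126·log₂(N + 1) ≤ 463.
log₂(N + 1) ≤ (463 − 208) / 126 = 2.0238.
N + 1 ≤ 2^2.0238 = 4.0665.
N ≤ 3.0665, so the largest integer N is 3.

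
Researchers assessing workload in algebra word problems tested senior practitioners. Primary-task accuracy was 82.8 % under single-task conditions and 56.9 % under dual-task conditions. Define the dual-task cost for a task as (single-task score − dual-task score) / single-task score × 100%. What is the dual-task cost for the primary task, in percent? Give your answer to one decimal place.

31.3

Cost = (82.8 − 56.9) / 82.8 × 100%
     = 25.9000 / 82.8 × 100% = 31.2802%.
≈ 31.3%.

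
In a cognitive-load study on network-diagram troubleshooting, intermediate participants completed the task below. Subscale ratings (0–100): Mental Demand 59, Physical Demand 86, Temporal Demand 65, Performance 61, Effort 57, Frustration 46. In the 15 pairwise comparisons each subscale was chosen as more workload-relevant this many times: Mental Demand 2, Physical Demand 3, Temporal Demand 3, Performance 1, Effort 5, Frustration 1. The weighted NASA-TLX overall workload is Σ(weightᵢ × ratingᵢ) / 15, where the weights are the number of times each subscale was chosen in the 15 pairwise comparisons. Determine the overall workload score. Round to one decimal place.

The tallies are the weights (they sum to 15).
Weighted sum = 2·59 + 3·86 + 3·65 + 1·61 + 5·57 + 1·46
            = 118 + 258 + 195 + 61 + 285 + 46 = 963.
Overall workload = 963 / 15 = 64.2000 ≈ 64.2.

64.2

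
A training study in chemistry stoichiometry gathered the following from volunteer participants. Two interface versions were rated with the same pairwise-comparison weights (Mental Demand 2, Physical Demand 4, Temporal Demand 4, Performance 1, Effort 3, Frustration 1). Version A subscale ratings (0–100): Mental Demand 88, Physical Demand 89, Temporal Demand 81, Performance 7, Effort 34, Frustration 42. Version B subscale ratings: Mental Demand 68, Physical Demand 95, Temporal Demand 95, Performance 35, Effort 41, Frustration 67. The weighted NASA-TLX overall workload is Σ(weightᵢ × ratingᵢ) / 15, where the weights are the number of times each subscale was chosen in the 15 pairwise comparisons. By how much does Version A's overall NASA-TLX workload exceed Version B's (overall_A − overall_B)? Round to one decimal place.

-7.6

Version A weighted sum = 2·88 + 4·89 + 4·81 + 1·7 + 3·34 + 1·42 = 176 + 356 + 324 + 7 + 102 + 42 = 1007; overall_A = 1007/15 = 67.1333.
Version B weighted sum = 2·68 + 4·95 + 4·95 + 1·35 + 3·41 + 1·67 = 136 + 380 + 380 + 35 + 123 + 67 = 1121; overall_B = 1121/15 = 74.7333.
Difference = 67.1333 − 74.7333 = -7.6000 ≈ -7.6.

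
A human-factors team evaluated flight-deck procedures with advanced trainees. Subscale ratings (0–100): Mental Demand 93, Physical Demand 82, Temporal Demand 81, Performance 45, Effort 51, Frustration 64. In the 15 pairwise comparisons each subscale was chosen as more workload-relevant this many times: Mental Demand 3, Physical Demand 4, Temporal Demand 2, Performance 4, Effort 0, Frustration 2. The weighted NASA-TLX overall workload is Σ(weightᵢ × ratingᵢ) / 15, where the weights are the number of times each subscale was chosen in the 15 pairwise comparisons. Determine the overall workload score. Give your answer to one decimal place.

71.8

The tallies are the weights (they sum to 15).
Weighted sum = 3·93 + 4·82 + 2·81 + 4·45 + 0·51 + 2·64
            = 279 + 328 + 162 + 180 + 0 + 128 = 1077.
Overall workload = 1077 / 15 = 71.8000 ≈ 71.8.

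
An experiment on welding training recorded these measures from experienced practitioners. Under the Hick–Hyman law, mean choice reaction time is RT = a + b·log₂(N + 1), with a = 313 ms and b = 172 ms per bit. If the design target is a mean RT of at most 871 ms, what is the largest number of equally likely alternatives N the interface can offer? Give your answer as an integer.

Set 313 + 172·log₂(N + 1) ≤ 871.
log₂(N + 1) ≤ (871 − 313) / 172 = 3.2442.
N + 1 ≤ 2^3.2442 = 9.4755.
N ≤ 8.4755, so the largest integer N is 8.

8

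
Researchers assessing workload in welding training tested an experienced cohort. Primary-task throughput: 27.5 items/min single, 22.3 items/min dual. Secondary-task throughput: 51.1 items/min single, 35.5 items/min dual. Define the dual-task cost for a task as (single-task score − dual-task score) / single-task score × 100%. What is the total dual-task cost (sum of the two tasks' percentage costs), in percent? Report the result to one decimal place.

49.4

Primary cost = (27.5 − 22.3) / 27.5 × 100% = 18.9091%.
Secondary cost = (51.1 − 35.5) / 51.1 × 100% = 30.5284%.
Total = 18.9091% + 30.5284% = 49.4375% ≈ 49.4%.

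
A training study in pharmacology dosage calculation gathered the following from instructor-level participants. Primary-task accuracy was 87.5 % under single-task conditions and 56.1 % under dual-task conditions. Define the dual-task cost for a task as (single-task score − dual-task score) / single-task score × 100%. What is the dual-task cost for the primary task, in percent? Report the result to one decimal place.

Cost = (87.5 − 56.1) / 87.5 × 100%
     = 31.4000 / 87.5 × 100% = 35.8857%.
≈ 35.9%.

35.9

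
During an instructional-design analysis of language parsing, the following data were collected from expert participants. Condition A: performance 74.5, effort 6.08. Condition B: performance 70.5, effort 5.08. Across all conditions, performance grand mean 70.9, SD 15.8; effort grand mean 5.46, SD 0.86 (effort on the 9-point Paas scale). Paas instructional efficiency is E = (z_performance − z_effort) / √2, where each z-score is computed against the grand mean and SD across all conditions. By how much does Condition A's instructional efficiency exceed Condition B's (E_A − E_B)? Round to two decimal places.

Condition A: z_P = (74.5 − 70.9)/15.8 = 0.2278; z_E = (6.08 − 5.46)/0.86 = 0.7209; E_A = (0.2278 − 0.7209)/√2 = -0.3487.
Condition B: z_P = (70.5 − 70.9)/15.8 = -0.0253; z_E = (5.08 − 5.46)/0.86 = -0.4419; E_B = (-0.0253 − (-0.4419))/√2 = 0.2946.
E_A − E_B = -0.3487 − 0.2946 = -0.6433 ≈ -0.64.

-0.64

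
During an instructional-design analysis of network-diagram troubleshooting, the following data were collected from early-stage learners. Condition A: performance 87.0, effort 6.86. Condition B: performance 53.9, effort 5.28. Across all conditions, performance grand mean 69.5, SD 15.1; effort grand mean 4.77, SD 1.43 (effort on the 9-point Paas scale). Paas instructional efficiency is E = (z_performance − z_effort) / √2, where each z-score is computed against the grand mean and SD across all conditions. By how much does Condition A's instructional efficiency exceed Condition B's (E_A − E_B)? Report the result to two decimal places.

0.77

Condition A: z_P = (87.0 − 69.5)/15.1 = 1.1589; z_E = (6.86 − 4.77)/1.43 = 1.4615; E_A = (1.1589 − 1.4615)/√2 = -0.2140.
Condition B: z_P = (53.9 − 69.5)/15.1 = -1.0331; z_E = (5.28 − 4.77)/1.43 = 0.3566; E_B = (-1.0331 − 0.3566)/√2 = -0.9827.
E_A − E_B = -0.2140 − (-0.9827) = 0.7687 ≈ 0.77.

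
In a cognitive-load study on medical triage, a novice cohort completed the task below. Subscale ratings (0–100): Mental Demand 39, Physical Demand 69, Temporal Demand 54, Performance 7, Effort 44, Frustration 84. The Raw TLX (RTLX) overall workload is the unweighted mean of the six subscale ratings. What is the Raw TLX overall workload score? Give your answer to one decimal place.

49.5

Sum of ratings = 39 + 69 + 54 + 7 + 44 + 84 = 297.
RTLX = 297 / 6 = 49.5000 ≈ 49.5.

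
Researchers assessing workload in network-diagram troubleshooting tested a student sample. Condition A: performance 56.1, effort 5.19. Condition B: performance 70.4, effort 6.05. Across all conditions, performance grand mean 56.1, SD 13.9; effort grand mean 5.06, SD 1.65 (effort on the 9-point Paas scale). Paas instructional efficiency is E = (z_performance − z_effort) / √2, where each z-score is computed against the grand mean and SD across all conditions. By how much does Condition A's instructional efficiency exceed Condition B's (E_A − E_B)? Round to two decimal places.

Condition A: z_P = (56.1 − 56.1)/13.9 = 0.0000; z_E = (5.19 − 5.06)/1.65 = 0.0788; E_A = (0.0000 − 0.0788)/√2 = -0.0557.
Condition B: z_P = (70.4 − 56.1)/13.9 = 1.0288; z_E = (6.05 − 5.06)/1.65 = 0.6000; E_B = (1.0288 − 0.6000)/√2 = 0.3032.
E_A − E_B = -0.0557 − 0.3032 = -0.3589 ≈ -0.36.

-0.36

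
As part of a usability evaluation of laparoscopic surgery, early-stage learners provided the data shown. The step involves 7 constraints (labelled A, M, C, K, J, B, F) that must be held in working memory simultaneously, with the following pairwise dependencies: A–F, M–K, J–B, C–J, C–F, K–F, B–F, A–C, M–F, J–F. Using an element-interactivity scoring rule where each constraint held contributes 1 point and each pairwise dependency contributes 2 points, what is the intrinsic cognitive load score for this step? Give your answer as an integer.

27

Count of constraints held simultaneously: 7.
Count of pairwise dependencies listed: 10.
Element contribution: 7 × 1 = 7.
Interaction contribution: 10 × 2 = 20.
Intrinsic load = 7 + 20 = 27.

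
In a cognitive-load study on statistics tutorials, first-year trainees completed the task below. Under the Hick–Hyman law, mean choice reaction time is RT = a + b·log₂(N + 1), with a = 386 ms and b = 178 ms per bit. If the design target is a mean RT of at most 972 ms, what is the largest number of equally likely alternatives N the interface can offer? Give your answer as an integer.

Set 386 + 178·log₂(N + 1) ≤ 972.
log₂(N + 1) ≤ (972 − 386) / 178 = 3.2921.
N + 1 ≤ 2^3.2921 = 9.7954.
N ≤ 8.7954, so the largest integer N is 8.

8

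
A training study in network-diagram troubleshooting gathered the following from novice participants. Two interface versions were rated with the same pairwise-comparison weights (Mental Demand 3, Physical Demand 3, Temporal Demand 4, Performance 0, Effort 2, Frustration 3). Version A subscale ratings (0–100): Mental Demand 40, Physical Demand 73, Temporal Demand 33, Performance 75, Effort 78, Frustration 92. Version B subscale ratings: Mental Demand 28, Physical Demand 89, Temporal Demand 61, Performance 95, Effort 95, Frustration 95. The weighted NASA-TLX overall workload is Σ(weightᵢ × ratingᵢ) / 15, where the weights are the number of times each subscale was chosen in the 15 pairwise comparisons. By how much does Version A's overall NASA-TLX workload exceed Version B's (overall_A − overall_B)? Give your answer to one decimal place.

Version A weighted sum = 3·40 + 3·73 + 4·33 + 0·75 + 2·78 + 3·92 = 120 + 219 + 132 + 0 + 156 + 276 = 903; overall_A = 903/15 = 60.2000.
Version B weighted sum = 3·28 + 3·89 + 4·61 + 0·95 + 2·95 + 3·95 = 84 + 267 + 244 + 0 + 190 + 285 = 1070; overall_B = 1070/15 = 71.3333.
Difference = 60.2000 − 71.3333 = -11.1333 ≈ -11.1.

-11.1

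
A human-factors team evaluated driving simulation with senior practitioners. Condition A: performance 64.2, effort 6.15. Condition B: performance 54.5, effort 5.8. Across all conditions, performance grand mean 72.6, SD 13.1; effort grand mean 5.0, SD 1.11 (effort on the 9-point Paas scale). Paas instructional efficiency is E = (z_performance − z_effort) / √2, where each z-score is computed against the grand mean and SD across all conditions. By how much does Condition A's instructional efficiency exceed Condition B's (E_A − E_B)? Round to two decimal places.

Condition A: z_P = (64.2 − 72.6)/13.1 = -0.6412; z_E = (6.15 − 5.0)/1.11 = 1.0360; E_A = (-0.6412 − 1.0360)/√2 = -1.1860.
Condition B: z_P = (54.5 − 72.6)/13.1 = -1.3817; z_E = (5.8 − 5.0)/1.11 = 0.7207; E_B = (-1.3817 − 0.7207)/√2 = -1.4866.
E_A − E_B = -1.1860 − (-1.4866) = 0.3006 ≈ 0.30.

0.30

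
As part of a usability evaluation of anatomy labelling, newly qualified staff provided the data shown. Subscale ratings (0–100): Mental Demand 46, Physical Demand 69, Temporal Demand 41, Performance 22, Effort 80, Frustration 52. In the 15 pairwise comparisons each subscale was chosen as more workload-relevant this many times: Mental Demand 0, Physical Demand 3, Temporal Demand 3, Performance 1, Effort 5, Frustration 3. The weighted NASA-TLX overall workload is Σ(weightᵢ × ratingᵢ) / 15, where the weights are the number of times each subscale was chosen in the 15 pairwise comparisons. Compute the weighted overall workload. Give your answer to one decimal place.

The tallies are the weights (they sum to 15).
Weighted sum = 0·46 + 3·69 + 3·41 + 1·22 + 5·80 + 3·52
            = 0 + 207 + 123 + 22 + 400 + 156 = 908.
Overall workload = 908 / 15 = 60.5333 ≈ 60.5.

60.5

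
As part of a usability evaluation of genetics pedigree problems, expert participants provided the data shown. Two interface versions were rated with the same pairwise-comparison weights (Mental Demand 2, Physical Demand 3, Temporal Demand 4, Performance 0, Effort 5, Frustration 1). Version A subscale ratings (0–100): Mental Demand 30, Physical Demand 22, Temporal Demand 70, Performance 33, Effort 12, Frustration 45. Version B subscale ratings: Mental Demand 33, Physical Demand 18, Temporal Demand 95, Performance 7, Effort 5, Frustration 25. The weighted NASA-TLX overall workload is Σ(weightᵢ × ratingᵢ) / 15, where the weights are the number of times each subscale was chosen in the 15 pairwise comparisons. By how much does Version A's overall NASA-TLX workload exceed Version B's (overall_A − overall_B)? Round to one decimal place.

-2.6

Version A weighted sum = 2·30 + 3·22 + 4·70 + 0·33 + 5·12 + 1·45 = 60 + 66 + 280 + 0 + 60 + 45 = 511; overall_A = 511/15 = 34.0667.
Version B weighted sum = 2·33 + 3·18 + 4·95 + 0·7 + 5·5 + 1·25 = 66 + 54 + 380 + 0 + 25 + 25 = 550; overall_B = 550/15 = 36.6667.
Difference = 34.0667 − 36.6667 = -2.6000 ≈ -2.6.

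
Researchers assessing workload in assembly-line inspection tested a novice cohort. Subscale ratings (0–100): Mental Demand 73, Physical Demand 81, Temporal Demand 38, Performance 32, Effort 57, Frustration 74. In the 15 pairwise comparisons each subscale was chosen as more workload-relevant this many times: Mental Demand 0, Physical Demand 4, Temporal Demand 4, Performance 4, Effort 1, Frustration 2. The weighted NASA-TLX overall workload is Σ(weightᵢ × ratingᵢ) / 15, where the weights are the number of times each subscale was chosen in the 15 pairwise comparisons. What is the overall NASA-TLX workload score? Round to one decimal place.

The tallies are the weights (they sum to 15).
Weighted sum = 0·73 + 4·81 + 4·38 + 4·32 + 1·57 + 2·74
            = 0 + 324 + 152 + 128 + 57 + 148 = 809.
Overall workload = 809 / 15 = 53.9333 ≈ 53.9.

53.9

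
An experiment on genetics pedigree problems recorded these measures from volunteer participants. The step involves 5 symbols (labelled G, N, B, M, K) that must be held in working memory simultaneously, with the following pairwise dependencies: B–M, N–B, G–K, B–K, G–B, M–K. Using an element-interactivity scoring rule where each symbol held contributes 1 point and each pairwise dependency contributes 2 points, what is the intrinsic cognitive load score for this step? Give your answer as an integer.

Count of symbols held simultaneously: 5.
Count of pairwise dependencies listed: 6.
Element contribution: 5 × 1 = 5.
Interaction contribution: 6 × 2 = 12.
Intrinsic load = 5 + 12 = 17.

17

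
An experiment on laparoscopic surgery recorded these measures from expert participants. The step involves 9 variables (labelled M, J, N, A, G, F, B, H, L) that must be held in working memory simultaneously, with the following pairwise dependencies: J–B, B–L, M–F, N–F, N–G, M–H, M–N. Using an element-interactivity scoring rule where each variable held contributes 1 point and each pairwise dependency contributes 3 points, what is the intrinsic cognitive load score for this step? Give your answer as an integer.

30

Count of variables held simultaneously: 9.
Count of pairwise dependencies listed: 7.
Element contribution: 9 × 1 = 9.
Interaction contribution: 7 × 3 = 21.
Intrinsic load = 9 + 21 = 30.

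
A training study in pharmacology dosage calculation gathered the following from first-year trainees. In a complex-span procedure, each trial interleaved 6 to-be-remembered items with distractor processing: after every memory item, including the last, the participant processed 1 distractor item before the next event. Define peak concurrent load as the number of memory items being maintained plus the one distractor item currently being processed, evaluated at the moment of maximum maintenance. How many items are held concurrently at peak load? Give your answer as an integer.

Maintenance is greatest during the distractor(s) after memory item 6: all 6 memory items are being held.
One distractor item is concurrently being processed.
Peak concurrent load = 6 + 1 = 7 items.

7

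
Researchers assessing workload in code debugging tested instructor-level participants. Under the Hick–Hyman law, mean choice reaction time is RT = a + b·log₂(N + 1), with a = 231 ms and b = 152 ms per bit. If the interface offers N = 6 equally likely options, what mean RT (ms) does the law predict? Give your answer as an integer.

658

log₂(6 + 1) = log₂(7) = 2.8074.
RT = 231 + 152 × 2.8074 = 231 + 426.7248 = 657.7248 ms.
≈ 658 ms.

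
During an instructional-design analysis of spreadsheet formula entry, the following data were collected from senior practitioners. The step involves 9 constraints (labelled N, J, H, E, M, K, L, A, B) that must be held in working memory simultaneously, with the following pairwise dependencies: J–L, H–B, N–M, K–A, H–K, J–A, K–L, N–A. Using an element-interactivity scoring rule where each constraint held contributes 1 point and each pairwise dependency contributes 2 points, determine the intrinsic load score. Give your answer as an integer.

25

Count of constraints held simultaneously: 9.
Count of pairwise dependencies listed: 8.
Element contribution: 9 × 1 = 9.
Interaction contribution: 8 × 2 = 16.
Intrinsic load = 9 + 16 = 25.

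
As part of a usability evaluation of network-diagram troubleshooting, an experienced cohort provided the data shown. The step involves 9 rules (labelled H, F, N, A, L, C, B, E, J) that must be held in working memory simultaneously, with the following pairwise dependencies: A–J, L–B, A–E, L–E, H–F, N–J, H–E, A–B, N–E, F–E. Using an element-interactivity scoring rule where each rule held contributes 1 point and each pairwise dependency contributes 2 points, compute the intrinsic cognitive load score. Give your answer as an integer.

29

Count of rules held simultaneously: 9.
Count of pairwise dependencies listed: 10.
Element contribution: 9 × 1 = 9.
Interaction contribution: 10 × 2 = 20.
Intrinsic load = 9 + 20 = 29.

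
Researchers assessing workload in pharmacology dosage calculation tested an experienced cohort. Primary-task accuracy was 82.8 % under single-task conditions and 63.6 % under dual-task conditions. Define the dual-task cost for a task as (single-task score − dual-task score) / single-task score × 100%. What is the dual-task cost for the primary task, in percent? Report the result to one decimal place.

23.2

Cost = (82.8 − 63.6) / 82.8 × 100%
     = 19.2000 / 82.8 × 100% = 23.1884%.
≈ 23.2%.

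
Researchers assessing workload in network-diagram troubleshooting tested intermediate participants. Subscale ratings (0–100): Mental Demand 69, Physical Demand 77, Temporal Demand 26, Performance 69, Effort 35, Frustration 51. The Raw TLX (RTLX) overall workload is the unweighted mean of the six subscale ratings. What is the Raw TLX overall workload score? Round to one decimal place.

54.5

Sum of ratings = 69 + 77 + 26 + 69 + 35 + 51 = 327.
RTLX = 327 / 6 = 54.5000 ≈ 54.5.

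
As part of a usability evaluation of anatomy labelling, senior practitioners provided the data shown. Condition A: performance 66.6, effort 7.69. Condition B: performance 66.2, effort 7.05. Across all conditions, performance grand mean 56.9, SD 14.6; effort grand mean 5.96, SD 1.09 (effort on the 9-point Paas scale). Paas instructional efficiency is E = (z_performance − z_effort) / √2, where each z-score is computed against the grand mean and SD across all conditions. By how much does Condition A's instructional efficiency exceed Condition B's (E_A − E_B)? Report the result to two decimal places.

Condition A: z_P = (66.6 − 56.9)/14.6 = 0.6644; z_E = (7.69 − 5.96)/1.09 = 1.5872; E_A = (0.6644 − 1.5872)/√2 = -0.6525.
Condition B: z_P = (66.2 − 56.9)/14.6 = 0.6370; z_E = (7.05 − 5.96)/1.09 = 1.0000; E_B = (0.6370 − 1.0000)/√2 = -0.2567.
E_A − E_B = -0.6525 − (-0.2567) = -0.3958 ≈ -0.40.

-0.40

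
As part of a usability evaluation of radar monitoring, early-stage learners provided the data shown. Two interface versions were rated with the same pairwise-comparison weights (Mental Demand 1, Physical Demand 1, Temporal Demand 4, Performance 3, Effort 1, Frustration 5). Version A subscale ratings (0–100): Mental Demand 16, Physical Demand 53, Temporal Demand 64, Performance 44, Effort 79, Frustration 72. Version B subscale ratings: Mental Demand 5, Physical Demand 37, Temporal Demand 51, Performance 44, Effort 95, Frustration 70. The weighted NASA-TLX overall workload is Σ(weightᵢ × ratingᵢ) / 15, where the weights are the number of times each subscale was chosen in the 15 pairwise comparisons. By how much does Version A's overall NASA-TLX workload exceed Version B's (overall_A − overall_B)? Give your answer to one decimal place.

4.9

Version A weighted sum = 1·16 + 1·53 + 4·64 + 3·44 + 1·79 + 5·72 = 16 + 53 + 256 + 132 + 79 + 360 = 896; overall_A = 896/15 = 59.7333.
Version B weighted sum = 1·5 + 1·37 + 4·51 + 3·44 + 1·95 + 5·70 = 5 + 37 + 204 + 132 + 95 + 350 = 823; overall_B = 823/15 = 54.8667.
Difference = 59.7333 − 54.8667 = 4.8666 ≈ 4.9.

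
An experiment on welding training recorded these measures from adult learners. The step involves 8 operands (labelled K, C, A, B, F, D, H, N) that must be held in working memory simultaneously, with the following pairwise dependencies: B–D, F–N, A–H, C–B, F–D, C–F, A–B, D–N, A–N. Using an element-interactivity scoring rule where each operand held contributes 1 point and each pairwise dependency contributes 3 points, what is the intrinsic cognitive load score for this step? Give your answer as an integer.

Count of operands held simultaneously: 8.
Count of pairwise dependencies listed: 9.
Element contribution: 8 × 1 = 8.
Interaction contribution: 9 × 3 = 27.
Intrinsic load = 8 + 27 = 35.

35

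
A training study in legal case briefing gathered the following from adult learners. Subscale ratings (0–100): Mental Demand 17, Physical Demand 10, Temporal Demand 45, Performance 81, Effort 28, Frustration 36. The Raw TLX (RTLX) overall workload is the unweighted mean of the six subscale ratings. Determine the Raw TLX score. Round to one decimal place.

36.2

Sum of ratings = 17 + 10 + 45 + 81 + 28 + 36 = 217.
RTLX = 217 / 6 = 36.1667 ≈ 36.2.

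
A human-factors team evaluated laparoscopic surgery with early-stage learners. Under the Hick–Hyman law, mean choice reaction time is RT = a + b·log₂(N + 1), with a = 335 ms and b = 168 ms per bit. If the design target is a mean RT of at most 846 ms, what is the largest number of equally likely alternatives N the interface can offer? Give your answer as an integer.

Set 335 + 168·log₂(N + 1) ≤ 846.
log₂(N + 1) ≤ (846 − 335) / 168 = 3.0417.
N + 1 ≤ 2^3.0417 = 8.2346.
N ≤ 7.2346, so the largest integer N is 7.

7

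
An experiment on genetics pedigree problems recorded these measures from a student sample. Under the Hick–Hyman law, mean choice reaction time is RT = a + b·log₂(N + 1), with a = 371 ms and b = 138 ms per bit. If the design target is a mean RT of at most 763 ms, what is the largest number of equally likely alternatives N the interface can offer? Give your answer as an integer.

6

Set 371 + 138·log₂(N + 1) ≤ 763.
log₂(N + 1) ≤ (763 − 371) / 138 = 2.8406.
N + 1 ≤ 2^2.8406 = 7.1632.
N ≤ 6.1632, so the largest integer N is 6.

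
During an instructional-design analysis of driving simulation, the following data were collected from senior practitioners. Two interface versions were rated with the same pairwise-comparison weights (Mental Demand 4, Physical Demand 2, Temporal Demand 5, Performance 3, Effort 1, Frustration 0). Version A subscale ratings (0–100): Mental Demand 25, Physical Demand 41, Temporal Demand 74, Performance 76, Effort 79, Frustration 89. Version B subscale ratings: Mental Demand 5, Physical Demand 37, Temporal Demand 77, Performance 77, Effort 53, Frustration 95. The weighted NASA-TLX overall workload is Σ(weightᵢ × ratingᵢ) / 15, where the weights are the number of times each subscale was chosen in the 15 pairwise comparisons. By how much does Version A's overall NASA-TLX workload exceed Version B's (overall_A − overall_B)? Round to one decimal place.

6.4

Version A weighted sum = 4·25 + 2·41 + 5·74 + 3·76 + 1·79 + 0·89 = 100 + 82 + 370 + 228 + 79 + 0 = 859; overall_A = 859/15 = 57.2667.
Version B weighted sum = 4·5 + 2·37 + 5·77 + 3·77 + 1·53 + 0·95 = 20 + 74 + 385 + 231 + 53 + 0 = 763; overall_B = 763/15 = 50.8667.
Difference = 57.2667 − 50.8667 = 6.4000 ≈ 6.4.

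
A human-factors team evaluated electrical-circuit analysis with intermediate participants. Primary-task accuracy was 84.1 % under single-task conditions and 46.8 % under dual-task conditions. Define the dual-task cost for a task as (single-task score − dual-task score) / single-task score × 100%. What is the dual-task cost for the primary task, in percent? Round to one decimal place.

Cost = (84.1 − 46.8) / 84.1 × 100%
     = 37.3000 / 84.1 × 100% = 44.3520%.
≈ 44.4%.

44.4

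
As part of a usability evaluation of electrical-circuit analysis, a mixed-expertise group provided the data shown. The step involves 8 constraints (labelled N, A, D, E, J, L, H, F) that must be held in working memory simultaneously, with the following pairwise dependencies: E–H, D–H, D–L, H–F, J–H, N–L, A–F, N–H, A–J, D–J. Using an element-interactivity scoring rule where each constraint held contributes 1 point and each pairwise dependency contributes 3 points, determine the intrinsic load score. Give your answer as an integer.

38

Count of constraints held simultaneously: 8.
Count of pairwise dependencies listed: 10.
Element contribution: 8 × 1 = 8.
Interaction contribution: 10 × 3 = 30.
Intrinsic load = 8 + 30 = 38.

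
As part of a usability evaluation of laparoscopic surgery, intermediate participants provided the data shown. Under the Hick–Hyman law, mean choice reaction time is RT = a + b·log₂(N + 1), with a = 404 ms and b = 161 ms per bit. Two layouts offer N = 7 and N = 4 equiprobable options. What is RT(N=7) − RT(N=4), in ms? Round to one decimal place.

RT(7) = 404 + 161·log₂(8) = 404 + 161·3.0000 = 887.0000 ms.
RT(4) = 404 + 161·log₂(5) = 404 + 161·2.3219 = 777.8259 ms.
Difference = 887.0000 − 777.8259 = 109.1741 ≈ 109.2 ms.

109.2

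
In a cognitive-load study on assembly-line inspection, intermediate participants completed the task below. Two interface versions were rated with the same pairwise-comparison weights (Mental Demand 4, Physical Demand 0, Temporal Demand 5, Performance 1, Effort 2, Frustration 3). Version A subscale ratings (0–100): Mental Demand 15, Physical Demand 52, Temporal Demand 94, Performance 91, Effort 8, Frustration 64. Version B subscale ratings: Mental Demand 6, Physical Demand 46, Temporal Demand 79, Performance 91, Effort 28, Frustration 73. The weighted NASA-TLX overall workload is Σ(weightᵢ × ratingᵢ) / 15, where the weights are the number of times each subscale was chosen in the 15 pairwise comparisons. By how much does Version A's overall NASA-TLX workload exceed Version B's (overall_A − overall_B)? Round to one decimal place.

Version A weighted sum = 4·15 + 0·52 + 5·94 + 1·91 + 2·8 + 3·64 = 60 + 0 + 470 + 91 + 16 + 192 = 829; overall_A = 829/15 = 55.2667.
Version B weighted sum = 4·6 + 0·46 + 5·79 + 1·91 + 2·28 + 3·73 = 24 + 0 + 395 + 91 + 56 + 219 = 785; overall_B = 785/15 = 52.3333.
Difference = 55.2667 − 52.3333 = 2.9334 ≈ 2.9.

2.9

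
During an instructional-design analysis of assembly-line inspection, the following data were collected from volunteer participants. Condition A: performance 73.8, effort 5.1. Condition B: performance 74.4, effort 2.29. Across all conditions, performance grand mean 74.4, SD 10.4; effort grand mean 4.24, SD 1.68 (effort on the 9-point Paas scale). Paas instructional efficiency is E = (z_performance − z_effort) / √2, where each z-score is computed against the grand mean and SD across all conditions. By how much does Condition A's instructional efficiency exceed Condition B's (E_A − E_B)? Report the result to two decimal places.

Condition A: z_P = (73.8 − 74.4)/10.4 = -0.0577; z_E = (5.1 − 4.24)/1.68 = 0.5119; E_A = (-0.0577 − 0.5119)/√2 = -0.4028.
Condition B: z_P = (74.4 − 74.4)/10.4 = 0.0000; z_E = (2.29 − 4.24)/1.68 = -1.1607; E_B = (0.0000 − (-1.1607))/√2 = 0.8207.
E_A − E_B = -0.4028 − 0.8207 = -1.2235 ≈ -1.22.

-1.22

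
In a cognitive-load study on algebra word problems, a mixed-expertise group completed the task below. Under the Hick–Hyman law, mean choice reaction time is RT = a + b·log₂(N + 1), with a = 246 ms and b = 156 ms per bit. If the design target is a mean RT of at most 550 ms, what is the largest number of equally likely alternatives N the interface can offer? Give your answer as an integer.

Set 246 + 156·log₂(N + 1) ≤ 550.
log₂(N + 1) ≤ (550 − 246) / 156 = 1.9487.
N + 1 ≤ 2^1.9487 = 3.8603.
N ≤ 2.8603, so the largest integer N is 2.

2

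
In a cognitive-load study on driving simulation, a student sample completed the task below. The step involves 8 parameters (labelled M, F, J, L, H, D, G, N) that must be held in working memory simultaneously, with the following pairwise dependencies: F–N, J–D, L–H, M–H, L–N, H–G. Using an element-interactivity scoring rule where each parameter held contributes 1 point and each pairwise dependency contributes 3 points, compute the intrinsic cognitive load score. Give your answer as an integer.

26

Count of parameters held simultaneously: 8.
Count of pairwise dependencies listed: 6.
Element contribution: 8 × 1 = 8.
Interaction contribution: 6 × 3 = 18.
Intrinsic load = 8 + 18 = 26.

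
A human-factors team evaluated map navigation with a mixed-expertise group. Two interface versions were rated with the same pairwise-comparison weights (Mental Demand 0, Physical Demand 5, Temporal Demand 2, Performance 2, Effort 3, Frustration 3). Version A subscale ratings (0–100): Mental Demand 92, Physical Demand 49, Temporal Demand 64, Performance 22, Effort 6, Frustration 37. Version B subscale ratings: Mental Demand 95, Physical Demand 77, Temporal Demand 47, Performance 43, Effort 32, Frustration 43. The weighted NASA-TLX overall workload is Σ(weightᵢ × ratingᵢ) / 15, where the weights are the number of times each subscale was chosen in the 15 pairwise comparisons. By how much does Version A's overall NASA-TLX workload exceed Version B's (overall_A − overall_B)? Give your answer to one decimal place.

Version A weighted sum = 0·92 + 5·49 + 2·64 + 2·22 + 3·6 + 3·37 = 0 + 245 + 128 + 44 + 18 + 111 = 546; overall_A = 546/15 = 36.4000.
Version B weighted sum = 0·95 + 5·77 + 2·47 + 2·43 + 3·32 + 3·43 = 0 + 385 + 94 + 86 + 96 + 129 = 790; overall_B = 790/15 = 52.6667.
Difference = 36.4000 − 52.6667 = -16.2667 ≈ -16.3.

-16.3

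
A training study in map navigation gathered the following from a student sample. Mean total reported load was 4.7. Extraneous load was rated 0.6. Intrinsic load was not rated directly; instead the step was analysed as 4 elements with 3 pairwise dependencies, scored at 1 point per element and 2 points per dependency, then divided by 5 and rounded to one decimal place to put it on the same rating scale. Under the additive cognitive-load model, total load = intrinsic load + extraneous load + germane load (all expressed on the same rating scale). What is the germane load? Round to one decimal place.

2.1

Intrinsic (element-interactivity): (4 × 1 + 3 × 2) / 5 = 10 / 5 = 2.0000 → 2.0.
germane load = total − intrinsic − extraneous
             = 4.7 − 2.0 − 0.6 = 2.1.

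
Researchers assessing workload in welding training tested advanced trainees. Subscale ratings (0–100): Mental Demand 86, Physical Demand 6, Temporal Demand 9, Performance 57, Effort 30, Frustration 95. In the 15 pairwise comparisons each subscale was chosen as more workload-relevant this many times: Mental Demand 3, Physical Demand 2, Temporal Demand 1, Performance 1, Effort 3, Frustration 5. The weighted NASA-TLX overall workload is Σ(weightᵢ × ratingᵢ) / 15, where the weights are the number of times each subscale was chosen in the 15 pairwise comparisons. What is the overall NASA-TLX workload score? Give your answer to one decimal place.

The tallies are the weights (they sum to 15).
Weighted sum = 3·86 + 2·6 + 1·9 + 1·57 + 3·30 + 5·95
            = 258 + 12 + 9 + 57 + 90 + 475 = 901.
Overall workload = 901 / 15 = 60.0667 ≈ 60.1.

60.1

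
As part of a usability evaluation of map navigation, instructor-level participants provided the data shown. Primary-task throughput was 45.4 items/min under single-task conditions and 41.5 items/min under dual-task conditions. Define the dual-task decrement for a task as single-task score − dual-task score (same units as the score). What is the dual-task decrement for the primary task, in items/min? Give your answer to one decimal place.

3.9

Decrement = 45.4 − 41.5 = 3.9000 items/min ≈ 3.9 items/min.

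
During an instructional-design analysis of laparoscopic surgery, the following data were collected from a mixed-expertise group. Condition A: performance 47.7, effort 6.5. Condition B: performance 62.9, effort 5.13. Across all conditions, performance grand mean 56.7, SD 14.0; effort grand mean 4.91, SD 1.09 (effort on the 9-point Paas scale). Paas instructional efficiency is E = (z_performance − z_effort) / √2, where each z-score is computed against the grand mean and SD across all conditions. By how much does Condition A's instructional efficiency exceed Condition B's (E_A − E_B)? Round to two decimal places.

Condition A: z_P = (47.7 − 56.7)/14.0 = -0.6429; z_E = (6.5 − 4.91)/1.09 = 1.4587; E_A = (-0.6429 − 1.4587)/√2 = -1.4861.
Condition B: z_P = (62.9 − 56.7)/14.0 = 0.4429; z_E = (5.13 − 4.91)/1.09 = 0.2018; E_B = (0.4429 − 0.2018)/√2 = 0.1705.
E_A − E_B = -1.4861 − 0.1705 = -1.6566 ≈ -1.66.

-1.66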